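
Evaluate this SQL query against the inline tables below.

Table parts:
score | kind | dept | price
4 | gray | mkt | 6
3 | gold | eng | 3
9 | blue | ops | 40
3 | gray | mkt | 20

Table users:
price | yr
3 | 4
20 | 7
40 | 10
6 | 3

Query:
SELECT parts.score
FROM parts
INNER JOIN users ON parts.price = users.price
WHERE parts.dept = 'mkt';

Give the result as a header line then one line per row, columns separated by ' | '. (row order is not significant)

After JOIN users (4 rows):
parts.score | parts.kind | parts.dept | parts.price | users.price | users.yr
4 | gray | mkt | 6 | 6 | 3
3 | gold | eng | 3 | 3 | 4
9 | blue | ops | 40 | 40 | 10
3 | gray | mkt | 20 | 20 | 7
After WHERE (2 rows):
parts.score | parts.kind | parts.dept | parts.price | users.price | users.yr
4 | gray | mkt | 6 | 6 | 3
3 | gray | mkt | 20 | 20 | 7
After SELECT (2 rows):
parts.score
4
3

== RESULT ==
parts.score
4
3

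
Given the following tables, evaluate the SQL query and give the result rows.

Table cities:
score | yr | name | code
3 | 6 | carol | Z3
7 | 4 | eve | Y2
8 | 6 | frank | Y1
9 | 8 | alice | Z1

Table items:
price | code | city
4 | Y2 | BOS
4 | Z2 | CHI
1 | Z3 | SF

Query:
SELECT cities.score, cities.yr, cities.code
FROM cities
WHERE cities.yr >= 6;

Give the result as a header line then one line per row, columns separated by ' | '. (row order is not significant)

After WHERE (3 rows):
cities.score | cities.yr | cities.name | cities.code
3 | 6 | carol | Z3
8 | 6 | frank | Y1
9 | 8 | alice | Z1
After SELECT (3 rows):
cities.score | cities.yr | cities.code
3 | 6 | Z3
8 | 6 | Y1
9 | 8 | Z1

== RESULT ==
cities.score | cities.yr | cities.code
3 | 6 | Z3
8 | 6 | Y1
9 | 8 | Z1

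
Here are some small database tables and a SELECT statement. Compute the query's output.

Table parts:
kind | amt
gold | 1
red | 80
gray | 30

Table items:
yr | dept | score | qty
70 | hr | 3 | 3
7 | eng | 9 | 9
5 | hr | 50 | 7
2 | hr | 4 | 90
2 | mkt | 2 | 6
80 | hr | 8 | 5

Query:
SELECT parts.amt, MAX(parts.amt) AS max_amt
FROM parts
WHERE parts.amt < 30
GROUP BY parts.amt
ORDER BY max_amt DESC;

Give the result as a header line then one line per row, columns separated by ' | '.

After WHERE (1 rows):
parts.kind | parts.amt
gold | 1
After GROUP BY (1 rows):
parts.amt | max_amt
1 | 1
After ORDER BY (1 rows):
parts.amt | max_amt
1 | 1

== RESULT ==
parts.amt | max_amt
1 | 1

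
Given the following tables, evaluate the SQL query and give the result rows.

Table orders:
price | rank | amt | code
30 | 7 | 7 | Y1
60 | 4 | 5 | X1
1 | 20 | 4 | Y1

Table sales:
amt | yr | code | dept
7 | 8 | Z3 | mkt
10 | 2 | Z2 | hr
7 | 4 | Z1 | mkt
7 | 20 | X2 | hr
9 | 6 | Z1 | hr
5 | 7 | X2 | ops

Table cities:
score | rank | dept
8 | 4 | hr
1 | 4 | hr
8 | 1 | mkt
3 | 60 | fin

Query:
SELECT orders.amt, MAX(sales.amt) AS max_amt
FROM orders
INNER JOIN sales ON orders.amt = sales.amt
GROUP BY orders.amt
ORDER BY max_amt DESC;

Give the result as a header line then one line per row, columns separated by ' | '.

After JOIN sales (4 rows):
orders.price | orders.rank | orders.amt | orders.code | sales.amt | sales.yr | sales.code | sales.dept
30 | 7 | 7 | Y1 | 7 | 8 | Z3 | mkt
30 | 7 | 7 | Y1 | 7 | 4 | Z1 | mkt
30 | 7 | 7 | Y1 | 7 | 20 | X2 | hr
60 | 4 | 5 | X1 | 5 | 7 | X2 | ops
After GROUP BY (2 rows):
orders.amt | max_amt
7 | 7
5 | 5
After ORDER BY (2 rows):
orders.amt | max_amt
7 | 7
5 | 5

== RESULT ==
orders.amt | max_amt
7 | 7
5 | 5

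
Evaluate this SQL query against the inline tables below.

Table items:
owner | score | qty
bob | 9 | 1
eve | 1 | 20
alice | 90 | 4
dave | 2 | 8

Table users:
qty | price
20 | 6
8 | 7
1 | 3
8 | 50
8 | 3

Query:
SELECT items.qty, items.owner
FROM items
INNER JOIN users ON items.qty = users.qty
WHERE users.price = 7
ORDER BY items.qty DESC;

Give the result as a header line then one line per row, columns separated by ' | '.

== RESULT ==
items.qty | items.owner
8 | dave

Derivation:
After JOIN users (5 rows):
items.owner | items.score | items.qty | users.qty | users.price
bob | 9 | 1 | 1 | 3
eve | 1 | 20 | 20 | 6
dave | 2 | 8 | 8 | 7
dave | 2 | 8 | 8 | 50
dave | 2 | 8 | 8 | 3
After WHERE (1 rows):
items.owner | items.score | items.qty | users.qty | users.price
dave | 2 | 8 | 8 | 7
After SELECT (1 rows):
items.qty | items.owner
8 | dave
After ORDER BY (1 rows):
items.qty | items.owner
8 | dave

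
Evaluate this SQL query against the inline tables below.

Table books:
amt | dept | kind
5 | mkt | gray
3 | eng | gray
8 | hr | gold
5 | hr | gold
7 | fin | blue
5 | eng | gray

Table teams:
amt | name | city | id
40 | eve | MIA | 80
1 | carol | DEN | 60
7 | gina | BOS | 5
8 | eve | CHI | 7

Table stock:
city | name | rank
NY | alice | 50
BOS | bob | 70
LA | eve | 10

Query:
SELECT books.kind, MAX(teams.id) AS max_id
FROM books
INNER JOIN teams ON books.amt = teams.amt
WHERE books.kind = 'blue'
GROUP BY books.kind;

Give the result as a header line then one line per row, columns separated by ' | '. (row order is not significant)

After JOIN teams (2 rows):
books.amt | books.dept | books.kind | teams.amt | teams.name | teams.city | teams.id
8 | hr | gold | 8 | eve | CHI | 7
7 | fin | blue | 7 | gina | BOS | 5
After WHERE (1 rows):
books.amt | books.dept | books.kind | teams.amt | teams.name | teams.city | teams.id
7 | fin | blue | 7 | gina | BOS | 5
After GROUP BY (1 rows):
books.kind | max_id
blue | 5

== RESULT ==
books.kind | max_id
blue | 5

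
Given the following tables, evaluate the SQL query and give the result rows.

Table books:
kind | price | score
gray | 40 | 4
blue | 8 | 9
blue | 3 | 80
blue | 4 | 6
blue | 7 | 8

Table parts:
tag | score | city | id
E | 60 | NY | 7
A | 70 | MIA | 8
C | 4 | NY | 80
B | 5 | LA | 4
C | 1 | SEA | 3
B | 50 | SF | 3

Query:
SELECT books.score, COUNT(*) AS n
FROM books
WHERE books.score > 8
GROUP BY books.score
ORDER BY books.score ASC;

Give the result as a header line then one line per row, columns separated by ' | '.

After WHERE (2 rows):
books.kind | books.price | books.score
blue | 8 | 9
blue | 3 | 80
After GROUP BY (2 rows):
books.score | n
9 | 1
80 | 1
After ORDER BY (2 rows):
books.score | n
9 | 1
80 | 1

== RESULT ==
books.score | n
9 | 1
80 | 1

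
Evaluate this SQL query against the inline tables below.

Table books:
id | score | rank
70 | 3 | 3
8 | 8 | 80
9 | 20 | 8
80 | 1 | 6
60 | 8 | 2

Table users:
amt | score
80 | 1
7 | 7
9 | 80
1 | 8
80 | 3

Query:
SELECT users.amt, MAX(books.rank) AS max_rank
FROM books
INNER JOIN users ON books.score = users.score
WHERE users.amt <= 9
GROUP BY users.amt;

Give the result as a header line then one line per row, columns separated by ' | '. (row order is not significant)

== RESULT ==
users.amt | max_rank
1 | 80

Derivation:
After JOIN users (4 rows):
books.id | books.score | books.rank | users.amt | users.score
70 | 3 | 3 | 80 | 3
8 | 8 | 80 | 1 | 8
80 | 1 | 6 | 80 | 1
60 | 8 | 2 | 1 | 8
After WHERE (2 rows):
books.id | books.score | books.rank | users.amt | users.score
8 | 8 | 80 | 1 | 8
60 | 8 | 2 | 1 | 8
After GROUP BY (1 rows):
users.amt | max_rank
1 | 80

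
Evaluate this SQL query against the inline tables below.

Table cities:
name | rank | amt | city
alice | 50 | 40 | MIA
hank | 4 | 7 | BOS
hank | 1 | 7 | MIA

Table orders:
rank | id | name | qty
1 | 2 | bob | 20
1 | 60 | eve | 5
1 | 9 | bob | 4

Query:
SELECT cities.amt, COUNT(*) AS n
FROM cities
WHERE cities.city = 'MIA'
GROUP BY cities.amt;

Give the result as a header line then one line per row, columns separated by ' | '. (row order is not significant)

After WHERE (2 rows):
cities.name | cities.rank | cities.amt | cities.city
alice | 50 | 40 | MIA
hank | 1 | 7 | MIA
After GROUP BY (2 rows):
cities.amt | n
40 | 1
7 | 1

== RESULT ==
cities.amt | n
40 | 1
7 | 1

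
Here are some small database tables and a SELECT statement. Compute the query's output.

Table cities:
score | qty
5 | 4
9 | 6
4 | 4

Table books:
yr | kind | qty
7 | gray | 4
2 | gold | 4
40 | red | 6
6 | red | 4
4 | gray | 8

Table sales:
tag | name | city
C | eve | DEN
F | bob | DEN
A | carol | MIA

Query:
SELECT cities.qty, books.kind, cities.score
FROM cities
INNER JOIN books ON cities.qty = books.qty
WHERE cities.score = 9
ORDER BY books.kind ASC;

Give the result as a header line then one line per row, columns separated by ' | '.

After JOIN books (7 rows):
cities.score | cities.qty | books.yr | books.kind | books.qty
5 | 4 | 7 | gray | 4
5 | 4 | 2 | gold | 4
5 | 4 | 6 | red | 4
9 | 6 | 40 | red | 6
4 | 4 | 7 | gray | 4
4 | 4 | 2 | gold | 4
4 | 4 | 6 | red | 4
After WHERE (1 rows):
cities.score | cities.qty | books.yr | books.kind | books.qty
9 | 6 | 40 | red | 6
After SELECT (1 rows):
cities.qty | books.kind | cities.score
6 | red | 9
After ORDER BY (1 rows):
cities.qty | books.kind | cities.score
6 | red | 9

== RESULT ==
cities.qty | books.kind | cities.score
6 | red | 9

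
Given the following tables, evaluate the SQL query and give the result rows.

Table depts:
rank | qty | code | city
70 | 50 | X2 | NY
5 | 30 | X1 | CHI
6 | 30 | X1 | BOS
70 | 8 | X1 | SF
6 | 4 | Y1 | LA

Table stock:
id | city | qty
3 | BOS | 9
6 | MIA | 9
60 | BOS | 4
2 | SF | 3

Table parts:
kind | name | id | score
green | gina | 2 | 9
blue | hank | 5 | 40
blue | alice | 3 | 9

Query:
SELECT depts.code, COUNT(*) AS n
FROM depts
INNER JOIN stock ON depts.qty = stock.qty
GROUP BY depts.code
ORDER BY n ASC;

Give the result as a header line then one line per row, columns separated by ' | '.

After JOIN stock (1 rows):
depts.rank | depts.qty | depts.code | depts.city | stock.id | stock.city | stock.qty
6 | 4 | Y1 | LA | 60 | BOS | 4
After GROUP BY (1 rows):
depts.code | n
Y1 | 1
After ORDER BY (1 rows):
depts.code | n
Y1 | 1

== RESULT ==
depts.code | n
Y1 | 1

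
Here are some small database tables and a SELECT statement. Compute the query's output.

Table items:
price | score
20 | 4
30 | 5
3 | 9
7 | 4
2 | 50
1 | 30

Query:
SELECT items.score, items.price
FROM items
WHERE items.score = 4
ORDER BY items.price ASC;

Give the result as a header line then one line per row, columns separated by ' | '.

After WHERE (2 rows):
items.price | items.score
20 | 4
7 | 4
After SELECT (2 rows):
items.score | items.price
4 | 20
4 | 7
After ORDER BY (2 rows):
items.score | items.price
4 | 7
4 | 20

== RESULT ==
items.score | items.price
4 | 7
4 | 20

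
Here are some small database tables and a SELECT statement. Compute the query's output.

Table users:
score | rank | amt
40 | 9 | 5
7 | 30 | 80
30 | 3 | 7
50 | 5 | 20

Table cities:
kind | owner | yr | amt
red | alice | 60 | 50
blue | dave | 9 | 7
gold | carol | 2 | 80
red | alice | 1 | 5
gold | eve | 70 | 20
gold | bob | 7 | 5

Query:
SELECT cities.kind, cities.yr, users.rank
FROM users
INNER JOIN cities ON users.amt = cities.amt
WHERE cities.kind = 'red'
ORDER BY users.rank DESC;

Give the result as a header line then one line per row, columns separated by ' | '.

After JOIN cities (5 rows):
users.score | users.rank | users.amt | cities.kind | cities.owner | cities.yr | cities.amt
40 | 9 | 5 | red | alice | 1 | 5
40 | 9 | 5 | gold | bob | 7 | 5
7 | 30 | 80 | gold | carol | 2 | 80
30 | 3 | 7 | blue | dave | 9 | 7
50 | 5 | 20 | gold | eve | 70 | 20
After WHERE (1 rows):
users.score | users.rank | users.amt | cities.kind | cities.owner | cities.yr | cities.amt
40 | 9 | 5 | red | alice | 1 | 5
After SELECT (1 rows):
cities.kind | cities.yr | users.rank
red | 1 | 9
After ORDER BY (1 rows):
cities.kind | cities.yr | users.rank
red | 1 | 9

== RESULT ==
cities.kind | cities.yr | users.rank
red | 1 | 9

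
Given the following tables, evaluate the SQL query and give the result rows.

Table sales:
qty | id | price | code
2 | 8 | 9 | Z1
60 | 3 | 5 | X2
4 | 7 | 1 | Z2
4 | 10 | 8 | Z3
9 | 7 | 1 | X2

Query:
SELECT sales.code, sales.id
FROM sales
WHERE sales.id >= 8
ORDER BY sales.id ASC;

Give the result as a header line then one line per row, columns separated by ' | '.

After WHERE (2 rows):
sales.qty | sales.id | sales.price | sales.code
2 | 8 | 9 | Z1
4 | 10 | 8 | Z3
After SELECT (2 rows):
sales.code | sales.id
Z1 | 8
Z3 | 10
After ORDER BY (2 rows):
sales.code | sales.id
Z1 | 8
Z3 | 10

== RESULT ==
sales.code | sales.id
Z1 | 8
Z3 | 10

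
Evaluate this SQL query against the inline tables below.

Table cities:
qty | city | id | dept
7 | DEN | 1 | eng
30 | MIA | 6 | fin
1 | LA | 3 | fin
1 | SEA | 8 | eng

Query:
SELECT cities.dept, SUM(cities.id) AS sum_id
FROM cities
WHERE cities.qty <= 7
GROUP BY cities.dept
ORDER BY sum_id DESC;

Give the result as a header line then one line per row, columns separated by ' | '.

After WHERE (3 rows):
cities.qty | cities.city | cities.id | cities.dept
7 | DEN | 1 | eng
1 | LA | 3 | fin
1 | SEA | 8 | eng
After GROUP BY (2 rows):
cities.dept | sum_id
eng | 9
fin | 3
After ORDER BY (2 rows):
cities.dept | sum_id
eng | 9
fin | 3

== RESULT ==
cities.dept | sum_id
eng | 9
fin | 3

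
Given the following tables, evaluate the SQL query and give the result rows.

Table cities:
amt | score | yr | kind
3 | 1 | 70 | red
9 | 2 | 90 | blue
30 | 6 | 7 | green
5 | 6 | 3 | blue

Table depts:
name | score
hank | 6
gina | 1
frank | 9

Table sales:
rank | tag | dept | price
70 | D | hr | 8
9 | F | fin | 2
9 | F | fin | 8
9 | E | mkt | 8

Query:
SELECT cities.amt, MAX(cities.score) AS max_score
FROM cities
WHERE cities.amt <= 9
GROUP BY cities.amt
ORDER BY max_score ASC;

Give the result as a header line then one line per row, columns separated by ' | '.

After WHERE (3 rows):
cities.amt | cities.score | cities.yr | cities.kind
3 | 1 | 70 | red
9 | 2 | 90 | blue
5 | 6 | 3 | blue
After GROUP BY (3 rows):
cities.amt | max_score
3 | 1
9 | 2
5 | 6
After ORDER BY (3 rows):
cities.amt | max_score
3 | 1
9 | 2
5 | 6

== RESULT ==
cities.amt | max_score
3 | 1
9 | 2
5 | 6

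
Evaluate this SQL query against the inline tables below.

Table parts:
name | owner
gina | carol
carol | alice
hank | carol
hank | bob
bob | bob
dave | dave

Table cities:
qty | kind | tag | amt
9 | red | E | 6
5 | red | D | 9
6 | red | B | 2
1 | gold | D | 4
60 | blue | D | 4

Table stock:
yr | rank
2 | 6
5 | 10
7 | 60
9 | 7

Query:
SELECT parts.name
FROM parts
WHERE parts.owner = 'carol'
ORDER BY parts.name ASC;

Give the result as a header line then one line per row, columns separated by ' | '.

== RESULT ==
parts.name
gina
hank

Derivation:
After WHERE (2 rows):
parts.name | parts.owner
gina | carol
hank | carol
After SELECT (2 rows):
parts.name
gina
hank
After ORDER BY (2 rows):
parts.name
gina
hank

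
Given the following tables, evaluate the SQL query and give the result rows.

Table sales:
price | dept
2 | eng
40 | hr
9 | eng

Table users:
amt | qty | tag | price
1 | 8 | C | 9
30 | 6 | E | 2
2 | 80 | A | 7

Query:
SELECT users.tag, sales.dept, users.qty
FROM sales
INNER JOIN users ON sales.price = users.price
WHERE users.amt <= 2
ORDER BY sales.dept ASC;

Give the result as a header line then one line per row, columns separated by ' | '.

== RESULT ==
users.tag | sales.dept | users.qty
C | eng | 8

Derivation:
After JOIN users (2 rows):
sales.price | sales.dept | users.amt | users.qty | users.tag | users.price
2 | eng | 30 | 6 | E | 2
9 | eng | 1 | 8 | C | 9
After WHERE (1 rows):
sales.price | sales.dept | users.amt | users.qty | users.tag | users.price
9 | eng | 1 | 8 | C | 9
After SELECT (1 rows):
users.tag | sales.dept | users.qty
C | eng | 8
After ORDER BY (1 rows):
users.tag | sales.dept | users.qty
C | eng | 8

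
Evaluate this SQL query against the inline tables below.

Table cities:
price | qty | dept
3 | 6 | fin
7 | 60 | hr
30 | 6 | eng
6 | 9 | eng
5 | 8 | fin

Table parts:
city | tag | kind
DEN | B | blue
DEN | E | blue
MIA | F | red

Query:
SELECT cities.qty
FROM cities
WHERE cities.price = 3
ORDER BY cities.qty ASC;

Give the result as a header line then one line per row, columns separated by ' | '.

== RESULT ==
cities.qty
6

Derivation:
After WHERE (1 rows):
cities.price | cities.qty | cities.dept
3 | 6 | fin
After SELECT (1 rows):
cities.qty
6
After ORDER BY (1 rows):
cities.qty
6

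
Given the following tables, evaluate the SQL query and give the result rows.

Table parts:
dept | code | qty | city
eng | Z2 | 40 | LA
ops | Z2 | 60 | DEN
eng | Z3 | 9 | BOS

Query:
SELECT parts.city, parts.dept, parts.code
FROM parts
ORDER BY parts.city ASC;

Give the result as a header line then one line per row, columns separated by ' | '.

After SELECT (3 rows):
parts.city | parts.dept | parts.code
LA | eng | Z2
DEN | ops | Z2
BOS | eng | Z3
After ORDER BY (3 rows):
parts.city | parts.dept | parts.code
BOS | eng | Z3
DEN | ops | Z2
LA | eng | Z2

== RESULT ==
parts.city | parts.dept | parts.code
BOS | eng | Z3
DEN | ops | Z2
LA | eng | Z2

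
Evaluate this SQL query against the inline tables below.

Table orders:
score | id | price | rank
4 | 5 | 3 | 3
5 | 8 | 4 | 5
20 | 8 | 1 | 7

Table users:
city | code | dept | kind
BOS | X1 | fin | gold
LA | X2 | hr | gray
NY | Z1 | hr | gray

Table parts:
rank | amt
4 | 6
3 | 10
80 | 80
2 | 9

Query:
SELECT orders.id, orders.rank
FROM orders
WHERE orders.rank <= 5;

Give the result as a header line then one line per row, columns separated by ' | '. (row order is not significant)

After WHERE (2 rows):
orders.score | orders.id | orders.price | orders.rank
4 | 5 | 3 | 3
5 | 8 | 4 | 5
After SELECT (2 rows):
orders.id | orders.rank
5 | 3
8 | 5

== RESULT ==
orders.id | orders.rank
5 | 3
8 | 5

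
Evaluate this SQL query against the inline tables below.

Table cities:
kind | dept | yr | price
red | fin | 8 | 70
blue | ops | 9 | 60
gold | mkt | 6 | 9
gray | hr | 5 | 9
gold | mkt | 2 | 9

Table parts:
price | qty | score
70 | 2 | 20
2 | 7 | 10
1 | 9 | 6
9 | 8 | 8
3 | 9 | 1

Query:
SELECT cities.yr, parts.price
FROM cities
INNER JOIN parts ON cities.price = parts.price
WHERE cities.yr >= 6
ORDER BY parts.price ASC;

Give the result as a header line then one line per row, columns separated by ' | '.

== RESULT ==
cities.yr | parts.price
6 | 9
8 | 70

Derivation:
After JOIN parts (4 rows):
cities.kind | cities.dept | cities.yr | cities.price | parts.price | parts.qty | parts.score
red | fin | 8 | 70 | 70 | 2 | 20
gold | mkt | 6 | 9 | 9 | 8 | 8
gray | hr | 5 | 9 | 9 | 8 | 8
gold | mkt | 2 | 9 | 9 | 8 | 8
After WHERE (2 rows):
cities.kind | cities.dept | cities.yr | cities.price | parts.price | parts.qty | parts.score
red | fin | 8 | 70 | 70 | 2 | 20
gold | mkt | 6 | 9 | 9 | 8 | 8
After SELECT (2 rows):
cities.yr | parts.price
8 | 70
6 | 9
After ORDER BY (2 rows):
cities.yr | parts.price
6 | 9
8 | 70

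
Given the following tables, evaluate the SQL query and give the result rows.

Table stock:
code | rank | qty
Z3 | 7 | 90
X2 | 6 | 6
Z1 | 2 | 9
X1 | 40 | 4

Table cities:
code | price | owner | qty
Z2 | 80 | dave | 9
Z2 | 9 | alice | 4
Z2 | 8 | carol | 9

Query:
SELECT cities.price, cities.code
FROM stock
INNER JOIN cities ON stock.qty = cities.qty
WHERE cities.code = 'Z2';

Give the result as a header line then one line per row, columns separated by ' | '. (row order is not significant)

After JOIN cities (3 rows):
stock.code | stock.rank | stock.qty | cities.code | cities.price | cities.owner | cities.qty
Z1 | 2 | 9 | Z2 | 80 | dave | 9
Z1 | 2 | 9 | Z2 | 8 | carol | 9
X1 | 40 | 4 | Z2 | 9 | alice | 4
After WHERE (3 rows):
stock.code | stock.rank | stock.qty | cities.code | cities.price | cities.owner | cities.qty
Z1 | 2 | 9 | Z2 | 80 | dave | 9
Z1 | 2 | 9 | Z2 | 8 | carol | 9
X1 | 40 | 4 | Z2 | 9 | alice | 4
After SELECT (3 rows):
cities.price | cities.code
80 | Z2
8 | Z2
9 | Z2

== RESULT ==
cities.price | cities.code
80 | Z2
8 | Z2
9 | Z2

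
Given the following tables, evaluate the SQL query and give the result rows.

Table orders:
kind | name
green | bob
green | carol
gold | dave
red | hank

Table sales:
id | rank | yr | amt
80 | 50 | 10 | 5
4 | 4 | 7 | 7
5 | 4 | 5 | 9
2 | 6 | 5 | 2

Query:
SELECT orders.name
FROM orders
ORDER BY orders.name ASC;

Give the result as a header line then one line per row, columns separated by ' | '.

After SELECT (4 rows):
orders.name
bob
carol
dave
hank
After ORDER BY (4 rows):
orders.name
bob
carol
dave
hank

== RESULT ==
orders.name
bob
carol
dave
hank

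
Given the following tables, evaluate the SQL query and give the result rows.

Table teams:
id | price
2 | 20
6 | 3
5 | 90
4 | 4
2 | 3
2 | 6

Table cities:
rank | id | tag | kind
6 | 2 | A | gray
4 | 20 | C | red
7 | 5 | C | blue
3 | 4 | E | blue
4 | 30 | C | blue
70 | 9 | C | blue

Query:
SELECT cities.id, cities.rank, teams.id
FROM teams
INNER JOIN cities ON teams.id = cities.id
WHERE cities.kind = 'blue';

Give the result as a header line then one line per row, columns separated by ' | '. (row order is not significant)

== RESULT ==
cities.id | cities.rank | teams.id
5 | 7 | 5
4 | 3 | 4

Derivation:
After JOIN cities (5 rows):
teams.id | teams.price | cities.rank | cities.id | cities.tag | cities.kind
2 | 20 | 6 | 2 | A | gray
5 | 90 | 7 | 5 | C | blue
4 | 4 | 3 | 4 | E | blue
2 | 3 | 6 | 2 | A | gray
2 | 6 | 6 | 2 | A | gray
After WHERE (2 rows):
teams.id | teams.price | cities.rank | cities.id | cities.tag | cities.kind
5 | 90 | 7 | 5 | C | blue
4 | 4 | 3 | 4 | E | blue
After SELECT (2 rows):
cities.id | cities.rank | teams.id
5 | 7 | 5
4 | 3 | 4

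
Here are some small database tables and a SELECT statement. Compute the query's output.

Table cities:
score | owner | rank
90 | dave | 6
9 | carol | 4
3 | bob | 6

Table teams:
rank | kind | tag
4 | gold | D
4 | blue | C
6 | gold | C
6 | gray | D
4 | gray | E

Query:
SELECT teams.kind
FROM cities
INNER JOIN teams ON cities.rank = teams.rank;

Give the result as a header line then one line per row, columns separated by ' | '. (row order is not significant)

After JOIN teams (7 rows):
cities.score | cities.owner | cities.rank | teams.rank | teams.kind | teams.tag
90 | dave | 6 | 6 | gold | C
90 | dave | 6 | 6 | gray | D
9 | carol | 4 | 4 | gold | D
9 | carol | 4 | 4 | blue | C
9 | carol | 4 | 4 | gray | E
3 | bob | 6 | 6 | gold | C
3 | bob | 6 | 6 | gray | D
After SELECT (7 rows):
teams.kind
gold
gray
gold
blue
gray
gold
gray

== RESULT ==
teams.kind
gold
gray
gold
blue
gray
gold
gray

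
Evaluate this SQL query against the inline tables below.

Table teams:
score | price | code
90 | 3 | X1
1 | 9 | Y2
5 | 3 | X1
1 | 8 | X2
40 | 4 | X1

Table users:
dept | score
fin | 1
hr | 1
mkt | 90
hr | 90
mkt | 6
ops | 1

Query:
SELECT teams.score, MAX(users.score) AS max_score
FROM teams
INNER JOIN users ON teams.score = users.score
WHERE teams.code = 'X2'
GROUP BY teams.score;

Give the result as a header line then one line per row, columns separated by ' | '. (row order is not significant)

== RESULT ==
teams.score | max_score
1 | 1

Derivation:
After JOIN users (8 rows):
teams.score | teams.price | teams.code | users.dept | users.score
90 | 3 | X1 | mkt | 90
90 | 3 | X1 | hr | 90
1 | 9 | Y2 | fin | 1
1 | 9 | Y2 | hr | 1
1 | 9 | Y2 | ops | 1
1 | 8 | X2 | fin | 1
1 | 8 | X2 | hr | 1
1 | 8 | X2 | ops | 1
After WHERE (3 rows):
teams.score | teams.price | teams.code | users.dept | users.score
1 | 8 | X2 | fin | 1
1 | 8 | X2 | hr | 1
1 | 8 | X2 | ops | 1
After GROUP BY (1 rows):
teams.score | max_score
1 | 1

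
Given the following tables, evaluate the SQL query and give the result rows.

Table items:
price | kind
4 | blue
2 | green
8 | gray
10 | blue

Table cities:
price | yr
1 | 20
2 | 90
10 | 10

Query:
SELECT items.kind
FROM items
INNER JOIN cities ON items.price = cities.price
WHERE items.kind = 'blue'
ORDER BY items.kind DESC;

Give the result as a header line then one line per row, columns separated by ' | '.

After JOIN cities (2 rows):
items.price | items.kind | cities.price | cities.yr
2 | green | 2 | 90
10 | blue | 10 | 10
After WHERE (1 rows):
items.price | items.kind | cities.price | cities.yr
10 | blue | 10 | 10
After SELECT (1 rows):
items.kind
blue
After ORDER BY (1 rows):
items.kind
blue

== RESULT ==
items.kind
blue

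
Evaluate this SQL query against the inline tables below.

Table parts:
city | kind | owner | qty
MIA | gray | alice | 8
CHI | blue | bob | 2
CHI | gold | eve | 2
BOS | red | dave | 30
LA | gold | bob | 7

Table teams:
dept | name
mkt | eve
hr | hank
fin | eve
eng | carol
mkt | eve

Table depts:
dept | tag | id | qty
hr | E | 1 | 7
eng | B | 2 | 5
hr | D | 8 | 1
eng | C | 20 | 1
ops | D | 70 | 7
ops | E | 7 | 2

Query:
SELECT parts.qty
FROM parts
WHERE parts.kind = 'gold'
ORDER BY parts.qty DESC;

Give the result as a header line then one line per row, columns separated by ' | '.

After WHERE (2 rows):
parts.city | parts.kind | parts.owner | parts.qty
CHI | gold | eve | 2
LA | gold | bob | 7
After SELECT (2 rows):
parts.qty
2
7
After ORDER BY (2 rows):
parts.qty
7
2

== RESULT ==
parts.qty
7
2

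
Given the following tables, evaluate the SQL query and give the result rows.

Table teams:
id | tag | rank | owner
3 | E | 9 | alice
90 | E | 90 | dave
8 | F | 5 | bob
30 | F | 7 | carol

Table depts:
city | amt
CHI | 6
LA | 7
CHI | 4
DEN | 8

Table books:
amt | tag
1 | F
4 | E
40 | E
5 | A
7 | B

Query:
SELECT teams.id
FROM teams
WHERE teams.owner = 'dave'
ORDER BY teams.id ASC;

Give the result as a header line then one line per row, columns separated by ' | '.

== RESULT ==
teams.id
90

Derivation:
After WHERE (1 rows):
teams.id | teams.tag | teams.rank | teams.owner
90 | E | 90 | dave
After SELECT (1 rows):
teams.id
90
After ORDER BY (1 rows):
teams.id
90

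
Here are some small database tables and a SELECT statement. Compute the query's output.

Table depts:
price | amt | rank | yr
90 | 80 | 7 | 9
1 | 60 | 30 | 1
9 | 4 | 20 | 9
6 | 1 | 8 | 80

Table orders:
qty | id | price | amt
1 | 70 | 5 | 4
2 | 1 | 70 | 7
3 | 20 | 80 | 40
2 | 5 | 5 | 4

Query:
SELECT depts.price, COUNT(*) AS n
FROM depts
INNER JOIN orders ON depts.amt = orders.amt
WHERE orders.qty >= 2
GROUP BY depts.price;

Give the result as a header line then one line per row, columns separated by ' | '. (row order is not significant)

== RESULT ==
depts.price | n
9 | 1

Derivation:
After JOIN orders (2 rows):
depts.price | depts.amt | depts.rank | depts.yr | orders.qty | orders.id | orders.price | orders.amt
9 | 4 | 20 | 9 | 1 | 70 | 5 | 4
9 | 4 | 20 | 9 | 2 | 5 | 5 | 4
After WHERE (1 rows):
depts.price | depts.amt | depts.rank | depts.yr | orders.qty | orders.id | orders.price | orders.amt
9 | 4 | 20 | 9 | 2 | 5 | 5 | 4
After GROUP BY (1 rows):
depts.price | n
9 | 1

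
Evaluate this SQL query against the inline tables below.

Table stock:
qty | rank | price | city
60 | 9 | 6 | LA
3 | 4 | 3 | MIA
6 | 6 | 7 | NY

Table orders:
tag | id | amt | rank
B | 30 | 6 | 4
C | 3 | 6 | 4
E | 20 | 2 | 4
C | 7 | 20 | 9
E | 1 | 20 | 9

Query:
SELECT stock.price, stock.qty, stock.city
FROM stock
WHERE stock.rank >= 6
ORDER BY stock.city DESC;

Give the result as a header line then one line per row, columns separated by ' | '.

After WHERE (2 rows):
stock.qty | stock.rank | stock.price | stock.city
60 | 9 | 6 | LA
6 | 6 | 7 | NY
After SELECT (2 rows):
stock.price | stock.qty | stock.city
6 | 60 | LA
7 | 6 | NY
After ORDER BY (2 rows):
stock.price | stock.qty | stock.city
7 | 6 | NY
6 | 60 | LA

== RESULT ==
stock.price | stock.qty | stock.city
7 | 6 | NY
6 | 60 | LA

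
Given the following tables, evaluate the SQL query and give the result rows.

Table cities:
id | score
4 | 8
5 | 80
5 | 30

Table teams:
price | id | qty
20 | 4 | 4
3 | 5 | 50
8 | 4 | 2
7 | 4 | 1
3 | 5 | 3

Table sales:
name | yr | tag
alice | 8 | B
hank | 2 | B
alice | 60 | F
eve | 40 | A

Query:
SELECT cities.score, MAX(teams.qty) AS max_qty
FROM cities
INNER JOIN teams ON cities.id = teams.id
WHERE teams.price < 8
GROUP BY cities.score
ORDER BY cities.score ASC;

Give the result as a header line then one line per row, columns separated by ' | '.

== RESULT ==
cities.score | max_qty
8 | 1
30 | 50
80 | 50

Derivation:
After JOIN teams (7 rows):
cities.id | cities.score | teams.price | teams.id | teams.qty
4 | 8 | 20 | 4 | 4
4 | 8 | 8 | 4 | 2
4 | 8 | 7 | 4 | 1
5 | 80 | 3 | 5 | 50
5 | 80 | 3 | 5 | 3
5 | 30 | 3 | 5 | 50
5 | 30 | 3 | 5 | 3
After WHERE (5 rows):
cities.id | cities.score | teams.price | teams.id | teams.qty
4 | 8 | 7 | 4 | 1
5 | 80 | 3 | 5 | 50
5 | 80 | 3 | 5 | 3
5 | 30 | 3 | 5 | 50
5 | 30 | 3 | 5 | 3
After GROUP BY (3 rows):
cities.score | max_qty
8 | 1
80 | 50
30 | 50
After ORDER BY (3 rows):
cities.score | max_qty
8 | 1
30 | 50
80 | 50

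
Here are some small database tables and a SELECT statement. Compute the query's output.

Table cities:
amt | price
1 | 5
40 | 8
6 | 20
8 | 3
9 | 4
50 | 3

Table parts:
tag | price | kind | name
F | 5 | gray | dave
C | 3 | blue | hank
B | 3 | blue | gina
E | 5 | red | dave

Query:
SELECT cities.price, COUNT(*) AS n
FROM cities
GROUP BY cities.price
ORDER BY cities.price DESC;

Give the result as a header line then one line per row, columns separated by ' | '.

After GROUP BY (5 rows):
cities.price | n
5 | 1
8 | 1
20 | 1
3 | 2
4 | 1
After ORDER BY (5 rows):
cities.price | n
20 | 1
8 | 1
5 | 1
4 | 1
3 | 2

== RESULT ==
cities.price | n
20 | 1
8 | 1
5 | 1
4 | 1
3 | 2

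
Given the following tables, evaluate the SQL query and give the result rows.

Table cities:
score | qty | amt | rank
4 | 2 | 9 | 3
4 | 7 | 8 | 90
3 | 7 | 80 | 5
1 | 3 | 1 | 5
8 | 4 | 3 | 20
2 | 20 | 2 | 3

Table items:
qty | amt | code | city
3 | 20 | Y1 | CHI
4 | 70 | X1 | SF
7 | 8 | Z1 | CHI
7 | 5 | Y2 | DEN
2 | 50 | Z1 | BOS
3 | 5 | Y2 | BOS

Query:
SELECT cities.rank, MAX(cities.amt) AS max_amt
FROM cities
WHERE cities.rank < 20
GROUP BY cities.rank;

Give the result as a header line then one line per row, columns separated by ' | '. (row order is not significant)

== RESULT ==
cities.rank | max_amt
3 | 9
5 | 80

Derivation:
After WHERE (4 rows):
cities.score | cities.qty | cities.amt | cities.rank
4 | 2 | 9 | 3
3 | 7 | 80 | 5
1 | 3 | 1 | 5
2 | 20 | 2 | 3
After GROUP BY (2 rows):
cities.rank | max_amt
3 | 9
5 | 80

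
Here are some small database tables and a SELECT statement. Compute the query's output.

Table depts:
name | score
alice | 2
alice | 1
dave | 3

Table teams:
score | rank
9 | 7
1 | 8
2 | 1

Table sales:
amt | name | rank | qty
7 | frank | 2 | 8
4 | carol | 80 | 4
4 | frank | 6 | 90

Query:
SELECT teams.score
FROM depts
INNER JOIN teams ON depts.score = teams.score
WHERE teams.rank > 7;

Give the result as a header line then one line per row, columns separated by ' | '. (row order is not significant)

After JOIN teams (2 rows):
depts.name | depts.score | teams.score | teams.rank
alice | 2 | 2 | 1
alice | 1 | 1 | 8
After WHERE (1 rows):
depts.name | depts.score | teams.score | teams.rank
alice | 1 | 1 | 8
After SELECT (1 rows):
teams.score
1

== RESULT ==
teams.score
1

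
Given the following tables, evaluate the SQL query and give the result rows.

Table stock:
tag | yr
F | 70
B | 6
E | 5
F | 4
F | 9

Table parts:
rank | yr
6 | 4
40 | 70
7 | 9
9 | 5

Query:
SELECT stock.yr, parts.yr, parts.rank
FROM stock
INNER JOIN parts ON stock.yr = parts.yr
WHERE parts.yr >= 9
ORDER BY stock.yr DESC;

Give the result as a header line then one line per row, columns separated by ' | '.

== RESULT ==
stock.yr | parts.yr | parts.rank
70 | 70 | 40
9 | 9 | 7

Derivation:
After JOIN parts (4 rows):
stock.tag | stock.yr | parts.rank | parts.yr
F | 70 | 40 | 70
E | 5 | 9 | 5
F | 4 | 6 | 4
F | 9 | 7 | 9
After WHERE (2 rows):
stock.tag | stock.yr | parts.rank | parts.yr
F | 70 | 40 | 70
F | 9 | 7 | 9
After SELECT (2 rows):
stock.yr | parts.yr | parts.rank
70 | 70 | 40
9 | 9 | 7
After ORDER BY (2 rows):
stock.yr | parts.yr | parts.rank
70 | 70 | 40
9 | 9 | 7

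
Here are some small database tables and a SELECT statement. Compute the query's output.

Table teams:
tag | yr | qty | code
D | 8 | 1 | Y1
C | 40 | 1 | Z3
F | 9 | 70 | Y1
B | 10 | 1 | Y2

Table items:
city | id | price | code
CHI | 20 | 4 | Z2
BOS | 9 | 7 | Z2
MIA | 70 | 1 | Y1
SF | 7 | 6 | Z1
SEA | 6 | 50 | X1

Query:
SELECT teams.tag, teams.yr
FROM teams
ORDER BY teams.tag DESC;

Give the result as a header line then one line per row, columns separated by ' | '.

== RESULT ==
teams.tag | teams.yr
F | 9
D | 8
C | 40
B | 10

Derivation:
After SELECT (4 rows):
teams.tag | teams.yr
D | 8
C | 40
F | 9
B | 10
After ORDER BY (4 rows):
teams.tag | teams.yr
F | 9
D | 8
C | 40
B | 10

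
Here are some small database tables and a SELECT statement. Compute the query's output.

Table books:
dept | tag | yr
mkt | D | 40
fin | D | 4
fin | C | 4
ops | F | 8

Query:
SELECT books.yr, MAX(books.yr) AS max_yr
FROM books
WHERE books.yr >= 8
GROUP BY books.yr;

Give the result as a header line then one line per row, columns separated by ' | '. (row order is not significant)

== RESULT ==
books.yr | max_yr
40 | 40
8 | 8

Derivation:
After WHERE (2 rows):
books.dept | books.tag | books.yr
mkt | D | 40
ops | F | 8
After GROUP BY (2 rows):
books.yr | max_yr
40 | 40
8 | 8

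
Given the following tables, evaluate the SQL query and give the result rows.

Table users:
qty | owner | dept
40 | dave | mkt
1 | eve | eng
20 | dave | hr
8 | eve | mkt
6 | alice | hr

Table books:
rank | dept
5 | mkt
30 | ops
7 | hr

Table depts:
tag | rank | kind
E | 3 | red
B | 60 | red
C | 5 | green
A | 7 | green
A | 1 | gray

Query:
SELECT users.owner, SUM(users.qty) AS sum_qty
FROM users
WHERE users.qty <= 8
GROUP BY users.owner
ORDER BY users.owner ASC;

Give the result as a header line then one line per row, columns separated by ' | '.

After WHERE (3 rows):
users.qty | users.owner | users.dept
1 | eve | eng
8 | eve | mkt
6 | alice | hr
After GROUP BY (2 rows):
users.owner | sum_qty
eve | 9
alice | 6
After ORDER BY (2 rows):
users.owner | sum_qty
alice | 6
eve | 9

== RESULT ==
users.owner | sum_qty
alice | 6
eve | 9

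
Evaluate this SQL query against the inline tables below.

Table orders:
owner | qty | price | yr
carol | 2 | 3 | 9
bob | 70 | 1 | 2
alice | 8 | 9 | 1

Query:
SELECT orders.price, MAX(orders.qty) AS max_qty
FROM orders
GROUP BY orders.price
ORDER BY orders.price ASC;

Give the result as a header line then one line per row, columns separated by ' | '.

== RESULT ==
orders.price | max_qty
1 | 70
3 | 2
9 | 8

Derivation:
After GROUP BY (3 rows):
orders.price | max_qty
3 | 2
1 | 70
9 | 8
After ORDER BY (3 rows):
orders.price | max_qty
1 | 70
3 | 2
9 | 8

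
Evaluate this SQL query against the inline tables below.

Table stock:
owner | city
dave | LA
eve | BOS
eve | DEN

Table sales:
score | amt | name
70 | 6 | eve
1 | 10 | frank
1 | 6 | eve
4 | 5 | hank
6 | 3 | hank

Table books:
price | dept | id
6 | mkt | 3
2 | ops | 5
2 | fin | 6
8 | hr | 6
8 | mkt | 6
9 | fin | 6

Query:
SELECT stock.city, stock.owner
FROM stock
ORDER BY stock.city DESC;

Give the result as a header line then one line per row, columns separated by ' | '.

== RESULT ==
stock.city | stock.owner
LA | dave
DEN | eve
BOS | eve

Derivation:
After SELECT (3 rows):
stock.city | stock.owner
LA | dave
BOS | eve
DEN | eve
After ORDER BY (3 rows):
stock.city | stock.owner
LA | dave
DEN | eve
BOS | eve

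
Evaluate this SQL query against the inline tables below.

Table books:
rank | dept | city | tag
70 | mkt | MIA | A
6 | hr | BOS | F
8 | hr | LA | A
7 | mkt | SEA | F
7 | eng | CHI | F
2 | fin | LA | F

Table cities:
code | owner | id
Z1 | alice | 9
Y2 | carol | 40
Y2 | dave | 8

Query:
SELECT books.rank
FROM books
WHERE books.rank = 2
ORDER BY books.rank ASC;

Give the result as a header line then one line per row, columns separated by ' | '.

After WHERE (1 rows):
books.rank | books.dept | books.city | books.tag
2 | fin | LA | F
After SELECT (1 rows):
books.rank
2
After ORDER BY (1 rows):
books.rank
2

== RESULT ==
books.rank
2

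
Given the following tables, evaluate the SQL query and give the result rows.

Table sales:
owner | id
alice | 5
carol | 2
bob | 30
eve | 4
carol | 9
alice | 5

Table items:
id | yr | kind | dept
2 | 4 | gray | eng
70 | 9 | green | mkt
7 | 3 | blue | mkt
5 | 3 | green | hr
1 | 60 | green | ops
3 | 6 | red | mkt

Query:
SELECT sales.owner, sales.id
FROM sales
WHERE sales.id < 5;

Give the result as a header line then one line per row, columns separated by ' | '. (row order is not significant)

== RESULT ==
sales.owner | sales.id
carol | 2
eve | 4

Derivation:
After WHERE (2 rows):
sales.owner | sales.id
carol | 2
eve | 4
After SELECT (2 rows):
sales.owner | sales.id
carol | 2
eve | 4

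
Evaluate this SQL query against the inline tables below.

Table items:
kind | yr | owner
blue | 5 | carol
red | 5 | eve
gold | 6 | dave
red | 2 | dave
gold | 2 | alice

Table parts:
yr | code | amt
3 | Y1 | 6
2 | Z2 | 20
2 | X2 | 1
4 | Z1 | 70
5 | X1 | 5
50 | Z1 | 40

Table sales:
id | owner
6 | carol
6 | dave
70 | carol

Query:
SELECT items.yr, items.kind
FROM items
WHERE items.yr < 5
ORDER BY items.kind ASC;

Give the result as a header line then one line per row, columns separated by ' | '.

After WHERE (2 rows):
items.kind | items.yr | items.owner
red | 2 | dave
gold | 2 | alice
After SELECT (2 rows):
items.yr | items.kind
2 | red
2 | gold
After ORDER BY (2 rows):
items.yr | items.kind
2 | gold
2 | red

== RESULT ==
items.yr | items.kind
2 | gold
2 | red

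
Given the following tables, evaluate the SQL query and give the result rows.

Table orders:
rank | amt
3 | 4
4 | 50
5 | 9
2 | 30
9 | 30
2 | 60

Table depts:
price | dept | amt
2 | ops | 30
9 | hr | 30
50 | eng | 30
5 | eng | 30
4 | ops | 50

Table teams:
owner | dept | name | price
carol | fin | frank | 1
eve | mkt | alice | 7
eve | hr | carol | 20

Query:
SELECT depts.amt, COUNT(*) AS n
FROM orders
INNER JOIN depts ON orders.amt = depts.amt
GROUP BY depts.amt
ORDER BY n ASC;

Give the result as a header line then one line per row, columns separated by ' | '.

== RESULT ==
depts.amt | n
50 | 1
30 | 8

Derivation:
After JOIN depts (9 rows):
orders.rank | orders.amt | depts.price | depts.dept | depts.amt
4 | 50 | 4 | ops | 50
2 | 30 | 2 | ops | 30
2 | 30 | 9 | hr | 30
2 | 30 | 50 | eng | 30
2 | 30 | 5 | eng | 30
9 | 30 | 2 | ops | 30
9 | 30 | 9 | hr | 30
9 | 30 | 50 | eng | 30
9 | 30 | 5 | eng | 30
After GROUP BY (2 rows):
depts.amt | n
50 | 1
30 | 8
After ORDER BY (2 rows):
depts.amt | n
50 | 1
30 | 8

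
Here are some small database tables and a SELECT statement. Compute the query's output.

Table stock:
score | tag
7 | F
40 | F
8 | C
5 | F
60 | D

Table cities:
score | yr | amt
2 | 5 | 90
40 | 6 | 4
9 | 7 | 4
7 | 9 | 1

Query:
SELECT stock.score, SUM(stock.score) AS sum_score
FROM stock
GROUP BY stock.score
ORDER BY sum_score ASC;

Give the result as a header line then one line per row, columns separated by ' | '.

After GROUP BY (5 rows):
stock.score | sum_score
7 | 7
40 | 40
8 | 8
5 | 5
60 | 60
After ORDER BY (5 rows):
stock.score | sum_score
5 | 5
7 | 7
8 | 8
40 | 40
60 | 60

== RESULT ==
stock.score | sum_score
5 | 5
7 | 7
8 | 8
40 | 40
60 | 60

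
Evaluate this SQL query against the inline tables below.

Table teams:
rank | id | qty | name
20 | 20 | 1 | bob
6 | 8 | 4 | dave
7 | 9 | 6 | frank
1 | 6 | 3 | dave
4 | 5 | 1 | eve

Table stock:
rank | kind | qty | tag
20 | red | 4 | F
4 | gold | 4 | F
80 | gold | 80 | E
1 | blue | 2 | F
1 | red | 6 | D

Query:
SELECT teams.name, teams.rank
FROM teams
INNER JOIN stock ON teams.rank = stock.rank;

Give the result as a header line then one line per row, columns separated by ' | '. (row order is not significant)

== RESULT ==
teams.name | teams.rank
bob | 20
dave | 1
dave | 1
eve | 4

Derivation:
After JOIN stock (4 rows):
teams.rank | teams.id | teams.qty | teams.name | stock.rank | stock.kind | stock.qty | stock.tag
20 | 20 | 1 | bob | 20 | red | 4 | F
1 | 6 | 3 | dave | 1 | blue | 2 | F
1 | 6 | 3 | dave | 1 | red | 6 | D
4 | 5 | 1 | eve | 4 | gold | 4 | F
After SELECT (4 rows):
teams.name | teams.rank
bob | 20
dave | 1
dave | 1
eve | 4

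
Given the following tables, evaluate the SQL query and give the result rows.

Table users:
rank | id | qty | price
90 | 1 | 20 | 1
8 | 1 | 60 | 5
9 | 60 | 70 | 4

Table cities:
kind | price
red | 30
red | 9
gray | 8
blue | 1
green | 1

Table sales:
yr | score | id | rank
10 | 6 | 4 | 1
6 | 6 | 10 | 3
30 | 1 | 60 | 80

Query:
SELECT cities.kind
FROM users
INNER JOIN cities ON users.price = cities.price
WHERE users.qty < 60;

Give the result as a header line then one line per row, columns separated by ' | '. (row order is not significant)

After JOIN cities (2 rows):
users.rank | users.id | users.qty | users.price | cities.kind | cities.price
90 | 1 | 20 | 1 | blue | 1
90 | 1 | 20 | 1 | green | 1
After WHERE (2 rows):
users.rank | users.id | users.qty | users.price | cities.kind | cities.price
90 | 1 | 20 | 1 | blue | 1
90 | 1 | 20 | 1 | green | 1
After SELECT (2 rows):
cities.kind
blue
green

== RESULT ==
cities.kind
blue
green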